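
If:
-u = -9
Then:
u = 9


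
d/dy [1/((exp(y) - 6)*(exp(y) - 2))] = 2*(4 - exp(y))*exp(y)/(exp(4*y) - 16*exp(3*y) + 88*exp(2*y) - 192*exp(y) + 144)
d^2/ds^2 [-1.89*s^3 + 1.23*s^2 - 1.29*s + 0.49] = 2.46 - 11.34*s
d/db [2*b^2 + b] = 4*b + 1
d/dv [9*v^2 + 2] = 18*v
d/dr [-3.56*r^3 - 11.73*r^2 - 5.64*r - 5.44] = -10.68*r^2 - 23.46*r - 5.64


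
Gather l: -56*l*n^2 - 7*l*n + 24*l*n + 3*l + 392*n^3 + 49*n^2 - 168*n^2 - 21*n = l*(-56*n^2 + 17*n + 3) + 392*n^3 - 119*n^2 - 21*n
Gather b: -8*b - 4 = -8*b - 4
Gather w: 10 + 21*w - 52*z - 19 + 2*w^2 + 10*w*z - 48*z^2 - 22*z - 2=2*w^2 + w*(10*z + 21) - 48*z^2 - 74*z - 11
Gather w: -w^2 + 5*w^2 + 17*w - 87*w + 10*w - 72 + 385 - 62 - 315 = 4*w^2 - 60*w - 64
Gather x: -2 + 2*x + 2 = 2*x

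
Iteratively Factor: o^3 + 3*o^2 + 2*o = (o)*(o^2 + 3*o + 2) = o*(o + 2)*(o + 1)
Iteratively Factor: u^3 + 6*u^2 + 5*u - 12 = (u - 1)*(u^2 + 7*u + 12) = (u - 1)*(u + 4)*(u + 3)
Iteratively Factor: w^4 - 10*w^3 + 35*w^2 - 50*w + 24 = (w - 1)*(w^3 - 9*w^2 + 26*w - 24) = (w - 3)*(w - 1)*(w^2 - 6*w + 8) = (w - 4)*(w - 3)*(w - 1)*(w - 2)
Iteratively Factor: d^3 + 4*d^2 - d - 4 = (d - 1)*(d^2 + 5*d + 4) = (d - 1)*(d + 4)*(d + 1)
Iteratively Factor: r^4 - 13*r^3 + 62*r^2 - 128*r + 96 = (r - 2)*(r^3 - 11*r^2 + 40*r - 48) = (r - 4)*(r - 2)*(r^2 - 7*r + 12) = (r - 4)^2*(r - 2)*(r - 3)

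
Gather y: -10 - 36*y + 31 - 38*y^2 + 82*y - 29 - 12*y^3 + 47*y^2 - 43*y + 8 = -12*y^3 + 9*y^2 + 3*y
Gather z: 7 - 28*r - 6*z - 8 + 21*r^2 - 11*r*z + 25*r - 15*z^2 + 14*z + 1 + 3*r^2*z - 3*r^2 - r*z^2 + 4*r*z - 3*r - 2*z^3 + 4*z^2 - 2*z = 18*r^2 - 6*r - 2*z^3 + z^2*(-r - 11) + z*(3*r^2 - 7*r + 6)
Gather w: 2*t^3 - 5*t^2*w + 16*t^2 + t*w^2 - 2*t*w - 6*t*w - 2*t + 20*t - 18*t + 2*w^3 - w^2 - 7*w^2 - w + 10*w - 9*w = 2*t^3 + 16*t^2 + 2*w^3 + w^2*(t - 8) + w*(-5*t^2 - 8*t)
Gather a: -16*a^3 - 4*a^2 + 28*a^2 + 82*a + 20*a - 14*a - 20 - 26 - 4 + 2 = -16*a^3 + 24*a^2 + 88*a - 48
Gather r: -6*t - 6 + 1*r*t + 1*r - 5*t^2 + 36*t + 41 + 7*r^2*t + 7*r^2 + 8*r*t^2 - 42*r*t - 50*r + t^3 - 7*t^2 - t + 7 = r^2*(7*t + 7) + r*(8*t^2 - 41*t - 49) + t^3 - 12*t^2 + 29*t + 42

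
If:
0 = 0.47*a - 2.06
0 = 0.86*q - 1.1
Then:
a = 4.38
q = 1.28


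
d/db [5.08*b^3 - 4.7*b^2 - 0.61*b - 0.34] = 15.24*b^2 - 9.4*b - 0.61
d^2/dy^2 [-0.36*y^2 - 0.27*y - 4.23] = -0.720000000000000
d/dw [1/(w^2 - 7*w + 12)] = (7 - 2*w)/(w^2 - 7*w + 12)^2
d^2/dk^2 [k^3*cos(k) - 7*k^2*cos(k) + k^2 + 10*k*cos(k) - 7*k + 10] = -k^3*cos(k) - 6*k^2*sin(k) + 7*k^2*cos(k) + 28*k*sin(k) - 4*k*cos(k) - 20*sin(k) - 14*cos(k) + 2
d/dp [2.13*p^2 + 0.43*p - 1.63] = 4.26*p + 0.43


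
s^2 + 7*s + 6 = (s + 1)*(s + 6)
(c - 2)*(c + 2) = c^2 - 4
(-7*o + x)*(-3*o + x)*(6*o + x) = 126*o^3 - 39*o^2*x - 4*o*x^2 + x^3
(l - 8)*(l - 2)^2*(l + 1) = l^4 - 11*l^3 + 24*l^2 + 4*l - 32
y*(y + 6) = y^2 + 6*y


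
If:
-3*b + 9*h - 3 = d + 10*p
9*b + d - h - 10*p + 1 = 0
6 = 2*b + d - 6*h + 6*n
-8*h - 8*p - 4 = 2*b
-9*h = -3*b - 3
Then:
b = -52/61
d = 205/61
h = 3/61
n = 283/366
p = -41/122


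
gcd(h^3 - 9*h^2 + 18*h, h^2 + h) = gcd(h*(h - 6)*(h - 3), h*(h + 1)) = h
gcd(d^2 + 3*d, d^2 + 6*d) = d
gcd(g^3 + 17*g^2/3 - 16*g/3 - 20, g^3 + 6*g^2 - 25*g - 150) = g + 6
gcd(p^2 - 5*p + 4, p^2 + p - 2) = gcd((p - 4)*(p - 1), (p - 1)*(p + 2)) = p - 1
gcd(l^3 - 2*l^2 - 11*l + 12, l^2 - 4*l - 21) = l + 3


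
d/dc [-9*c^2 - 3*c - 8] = -18*c - 3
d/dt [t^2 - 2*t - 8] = 2*t - 2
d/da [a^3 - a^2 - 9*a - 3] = 3*a^2 - 2*a - 9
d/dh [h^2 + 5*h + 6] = 2*h + 5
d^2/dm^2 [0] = 0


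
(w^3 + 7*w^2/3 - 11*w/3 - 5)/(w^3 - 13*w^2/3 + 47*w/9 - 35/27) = 9*(w^2 + 4*w + 3)/(9*w^2 - 24*w + 7)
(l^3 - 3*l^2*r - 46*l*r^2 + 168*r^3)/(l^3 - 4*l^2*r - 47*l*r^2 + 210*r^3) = (-l + 4*r)/(-l + 5*r)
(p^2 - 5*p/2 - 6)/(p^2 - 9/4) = 2*(p - 4)/(2*p - 3)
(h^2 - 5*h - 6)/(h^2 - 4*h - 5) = (h - 6)/(h - 5)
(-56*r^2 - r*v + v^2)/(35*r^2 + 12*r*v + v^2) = (-8*r + v)/(5*r + v)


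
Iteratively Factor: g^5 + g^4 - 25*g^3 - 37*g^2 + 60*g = (g + 3)*(g^4 - 2*g^3 - 19*g^2 + 20*g) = g*(g + 3)*(g^3 - 2*g^2 - 19*g + 20) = g*(g - 5)*(g + 3)*(g^2 + 3*g - 4) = g*(g - 5)*(g + 3)*(g + 4)*(g - 1)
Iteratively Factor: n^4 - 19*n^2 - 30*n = (n)*(n^3 - 19*n - 30) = n*(n + 2)*(n^2 - 2*n - 15) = n*(n + 2)*(n + 3)*(n - 5)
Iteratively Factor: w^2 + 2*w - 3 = (w - 1)*(w + 3)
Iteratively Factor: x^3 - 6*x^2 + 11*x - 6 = (x - 2)*(x^2 - 4*x + 3) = (x - 2)*(x - 1)*(x - 3)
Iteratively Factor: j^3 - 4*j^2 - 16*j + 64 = (j - 4)*(j^2 - 16) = (j - 4)^2*(j + 4)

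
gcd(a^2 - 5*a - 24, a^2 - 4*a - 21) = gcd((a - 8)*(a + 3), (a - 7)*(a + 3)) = a + 3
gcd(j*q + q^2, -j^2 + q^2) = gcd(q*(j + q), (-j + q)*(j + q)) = j + q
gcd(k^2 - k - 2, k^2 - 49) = 1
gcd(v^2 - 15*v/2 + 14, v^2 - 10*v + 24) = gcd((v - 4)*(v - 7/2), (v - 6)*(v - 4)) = v - 4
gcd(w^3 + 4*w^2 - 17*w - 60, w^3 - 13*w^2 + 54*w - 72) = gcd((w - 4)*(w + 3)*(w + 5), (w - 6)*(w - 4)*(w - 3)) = w - 4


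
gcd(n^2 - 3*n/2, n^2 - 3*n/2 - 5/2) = 1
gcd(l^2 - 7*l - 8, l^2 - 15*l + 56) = l - 8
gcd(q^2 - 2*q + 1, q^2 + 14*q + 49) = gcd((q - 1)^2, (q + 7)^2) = 1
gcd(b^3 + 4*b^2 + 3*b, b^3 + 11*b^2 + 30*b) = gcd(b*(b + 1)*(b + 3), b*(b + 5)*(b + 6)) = b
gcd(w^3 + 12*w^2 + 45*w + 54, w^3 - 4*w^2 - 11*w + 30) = w + 3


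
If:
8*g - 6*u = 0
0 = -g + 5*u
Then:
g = 0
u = 0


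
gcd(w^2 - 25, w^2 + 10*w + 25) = w + 5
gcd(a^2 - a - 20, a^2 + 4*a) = a + 4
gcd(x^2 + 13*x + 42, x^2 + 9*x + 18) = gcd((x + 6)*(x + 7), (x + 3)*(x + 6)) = x + 6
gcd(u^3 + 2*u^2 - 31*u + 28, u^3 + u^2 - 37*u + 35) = u^2 + 6*u - 7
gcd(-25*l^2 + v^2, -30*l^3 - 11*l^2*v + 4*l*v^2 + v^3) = 5*l + v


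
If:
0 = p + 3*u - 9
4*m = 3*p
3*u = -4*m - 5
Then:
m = -21/4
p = -7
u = 16/3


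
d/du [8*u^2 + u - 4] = 16*u + 1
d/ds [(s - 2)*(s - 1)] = 2*s - 3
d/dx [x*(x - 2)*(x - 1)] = 3*x^2 - 6*x + 2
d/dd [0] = 0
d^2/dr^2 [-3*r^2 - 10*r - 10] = -6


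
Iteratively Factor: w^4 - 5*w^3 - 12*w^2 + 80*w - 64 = (w - 4)*(w^3 - w^2 - 16*w + 16) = (w - 4)*(w + 4)*(w^2 - 5*w + 4) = (w - 4)^2*(w + 4)*(w - 1)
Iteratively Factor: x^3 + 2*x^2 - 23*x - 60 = (x + 3)*(x^2 - x - 20) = (x - 5)*(x + 3)*(x + 4)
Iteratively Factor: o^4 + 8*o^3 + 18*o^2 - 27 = (o - 1)*(o^3 + 9*o^2 + 27*o + 27) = (o - 1)*(o + 3)*(o^2 + 6*o + 9) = (o - 1)*(o + 3)^2*(o + 3)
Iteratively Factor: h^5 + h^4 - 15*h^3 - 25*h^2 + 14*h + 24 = (h - 4)*(h^4 + 5*h^3 + 5*h^2 - 5*h - 6) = (h - 4)*(h + 3)*(h^3 + 2*h^2 - h - 2) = (h - 4)*(h - 1)*(h + 3)*(h^2 + 3*h + 2) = (h - 4)*(h - 1)*(h + 2)*(h + 3)*(h + 1)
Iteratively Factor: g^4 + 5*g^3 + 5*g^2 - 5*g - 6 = (g + 1)*(g^3 + 4*g^2 + g - 6) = (g + 1)*(g + 3)*(g^2 + g - 2) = (g - 1)*(g + 1)*(g + 3)*(g + 2)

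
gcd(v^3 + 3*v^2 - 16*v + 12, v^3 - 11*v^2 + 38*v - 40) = v - 2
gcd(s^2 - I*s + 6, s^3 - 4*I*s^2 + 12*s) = s + 2*I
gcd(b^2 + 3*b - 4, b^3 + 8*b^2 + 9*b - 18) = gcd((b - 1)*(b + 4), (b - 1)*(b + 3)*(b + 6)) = b - 1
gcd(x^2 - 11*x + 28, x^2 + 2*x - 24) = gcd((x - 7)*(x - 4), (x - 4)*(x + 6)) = x - 4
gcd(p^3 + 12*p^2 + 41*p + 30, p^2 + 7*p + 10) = p + 5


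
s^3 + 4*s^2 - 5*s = s*(s - 1)*(s + 5)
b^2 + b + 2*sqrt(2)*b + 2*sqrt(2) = (b + 1)*(b + 2*sqrt(2))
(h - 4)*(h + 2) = h^2 - 2*h - 8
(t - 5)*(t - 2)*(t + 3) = t^3 - 4*t^2 - 11*t + 30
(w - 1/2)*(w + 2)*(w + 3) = w^3 + 9*w^2/2 + 7*w/2 - 3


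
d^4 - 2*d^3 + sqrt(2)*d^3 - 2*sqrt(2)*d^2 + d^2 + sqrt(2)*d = d*(d - 1)^2*(d + sqrt(2))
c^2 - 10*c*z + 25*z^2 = (c - 5*z)^2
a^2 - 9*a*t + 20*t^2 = (a - 5*t)*(a - 4*t)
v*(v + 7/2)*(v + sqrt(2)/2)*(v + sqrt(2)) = v^4 + 3*sqrt(2)*v^3/2 + 7*v^3/2 + v^2 + 21*sqrt(2)*v^2/4 + 7*v/2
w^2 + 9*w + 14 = (w + 2)*(w + 7)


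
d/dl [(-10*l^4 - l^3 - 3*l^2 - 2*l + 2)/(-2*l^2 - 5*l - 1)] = 2*(20*l^5 + 76*l^4 + 25*l^3 + 7*l^2 + 7*l + 6)/(4*l^4 + 20*l^3 + 29*l^2 + 10*l + 1)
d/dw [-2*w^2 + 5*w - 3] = 5 - 4*w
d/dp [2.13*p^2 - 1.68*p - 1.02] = 4.26*p - 1.68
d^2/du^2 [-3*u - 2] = 0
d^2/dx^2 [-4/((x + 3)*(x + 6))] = 8*(-(x + 3)^2 - (x + 3)*(x + 6) - (x + 6)^2)/((x + 3)^3*(x + 6)^3)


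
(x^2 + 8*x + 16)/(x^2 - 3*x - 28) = (x + 4)/(x - 7)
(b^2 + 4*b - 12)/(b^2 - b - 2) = (b + 6)/(b + 1)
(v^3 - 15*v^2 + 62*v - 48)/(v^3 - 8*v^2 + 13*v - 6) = (v - 8)/(v - 1)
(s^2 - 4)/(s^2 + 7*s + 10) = (s - 2)/(s + 5)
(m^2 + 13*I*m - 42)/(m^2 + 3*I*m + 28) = (m + 6*I)/(m - 4*I)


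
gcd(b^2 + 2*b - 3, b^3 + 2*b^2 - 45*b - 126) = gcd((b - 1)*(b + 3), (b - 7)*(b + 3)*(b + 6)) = b + 3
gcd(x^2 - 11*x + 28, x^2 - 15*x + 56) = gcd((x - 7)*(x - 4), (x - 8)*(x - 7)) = x - 7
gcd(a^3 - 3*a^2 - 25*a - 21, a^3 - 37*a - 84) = a^2 - 4*a - 21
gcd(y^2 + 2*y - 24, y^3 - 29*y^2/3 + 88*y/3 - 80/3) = y - 4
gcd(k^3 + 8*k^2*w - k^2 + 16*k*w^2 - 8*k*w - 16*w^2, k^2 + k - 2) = k - 1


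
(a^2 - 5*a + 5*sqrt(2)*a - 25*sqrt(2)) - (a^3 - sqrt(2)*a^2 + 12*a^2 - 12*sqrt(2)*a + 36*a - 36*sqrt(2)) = -a^3 - 11*a^2 + sqrt(2)*a^2 - 41*a + 17*sqrt(2)*a + 11*sqrt(2)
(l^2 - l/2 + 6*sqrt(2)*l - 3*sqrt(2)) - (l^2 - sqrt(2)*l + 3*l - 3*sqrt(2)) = -7*l/2 + 7*sqrt(2)*l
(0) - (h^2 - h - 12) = -h^2 + h + 12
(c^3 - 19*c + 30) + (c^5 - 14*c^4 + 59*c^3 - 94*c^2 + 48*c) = c^5 - 14*c^4 + 60*c^3 - 94*c^2 + 29*c + 30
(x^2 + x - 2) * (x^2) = x^4 + x^3 - 2*x^2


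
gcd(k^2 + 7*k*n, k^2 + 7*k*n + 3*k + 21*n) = k + 7*n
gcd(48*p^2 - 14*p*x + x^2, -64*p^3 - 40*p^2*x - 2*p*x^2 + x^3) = -8*p + x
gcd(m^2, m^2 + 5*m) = m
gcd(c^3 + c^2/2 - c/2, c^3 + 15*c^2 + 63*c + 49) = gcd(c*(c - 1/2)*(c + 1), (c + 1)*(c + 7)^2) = c + 1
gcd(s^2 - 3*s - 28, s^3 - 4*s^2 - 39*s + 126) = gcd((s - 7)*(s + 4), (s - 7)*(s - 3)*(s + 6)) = s - 7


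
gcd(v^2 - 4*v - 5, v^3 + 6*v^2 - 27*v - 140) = v - 5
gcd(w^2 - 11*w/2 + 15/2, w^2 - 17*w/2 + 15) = w - 5/2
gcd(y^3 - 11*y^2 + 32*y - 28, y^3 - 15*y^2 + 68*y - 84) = y^2 - 9*y + 14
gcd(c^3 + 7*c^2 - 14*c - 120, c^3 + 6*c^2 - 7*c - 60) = c + 5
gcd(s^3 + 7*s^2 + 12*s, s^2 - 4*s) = s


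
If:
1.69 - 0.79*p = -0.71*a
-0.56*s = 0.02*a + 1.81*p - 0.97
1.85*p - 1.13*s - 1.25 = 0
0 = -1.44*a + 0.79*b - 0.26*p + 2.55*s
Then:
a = -1.72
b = -2.51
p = 0.60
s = -0.13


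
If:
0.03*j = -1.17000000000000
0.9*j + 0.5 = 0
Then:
No Solution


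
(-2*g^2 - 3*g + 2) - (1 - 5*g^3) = 5*g^3 - 2*g^2 - 3*g + 1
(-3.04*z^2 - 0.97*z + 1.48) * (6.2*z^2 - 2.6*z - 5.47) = -18.848*z^4 + 1.89*z^3 + 28.3268*z^2 + 1.4579*z - 8.0956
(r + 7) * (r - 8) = r^2 - r - 56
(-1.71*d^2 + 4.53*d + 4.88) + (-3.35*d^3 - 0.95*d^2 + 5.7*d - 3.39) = -3.35*d^3 - 2.66*d^2 + 10.23*d + 1.49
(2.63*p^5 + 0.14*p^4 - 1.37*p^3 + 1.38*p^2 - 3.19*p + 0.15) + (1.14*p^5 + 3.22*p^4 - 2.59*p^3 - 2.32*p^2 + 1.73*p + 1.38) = 3.77*p^5 + 3.36*p^4 - 3.96*p^3 - 0.94*p^2 - 1.46*p + 1.53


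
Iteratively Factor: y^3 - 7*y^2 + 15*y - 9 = (y - 3)*(y^2 - 4*y + 3) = (y - 3)^2*(y - 1)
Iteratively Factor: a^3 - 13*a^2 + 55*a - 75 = (a - 5)*(a^2 - 8*a + 15) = (a - 5)*(a - 3)*(a - 5)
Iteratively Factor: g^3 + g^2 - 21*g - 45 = (g - 5)*(g^2 + 6*g + 9) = (g - 5)*(g + 3)*(g + 3)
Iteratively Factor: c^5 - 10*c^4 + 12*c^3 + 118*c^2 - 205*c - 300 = (c + 1)*(c^4 - 11*c^3 + 23*c^2 + 95*c - 300) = (c - 4)*(c + 1)*(c^3 - 7*c^2 - 5*c + 75) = (c - 5)*(c - 4)*(c + 1)*(c^2 - 2*c - 15) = (c - 5)*(c - 4)*(c + 1)*(c + 3)*(c - 5)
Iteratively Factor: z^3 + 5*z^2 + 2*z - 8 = (z - 1)*(z^2 + 6*z + 8) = (z - 1)*(z + 2)*(z + 4)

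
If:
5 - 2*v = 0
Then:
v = 5/2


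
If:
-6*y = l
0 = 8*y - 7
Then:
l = -21/4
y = 7/8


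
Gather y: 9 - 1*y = 9 - y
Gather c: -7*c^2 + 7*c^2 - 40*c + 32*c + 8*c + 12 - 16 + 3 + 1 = 0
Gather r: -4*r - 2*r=-6*r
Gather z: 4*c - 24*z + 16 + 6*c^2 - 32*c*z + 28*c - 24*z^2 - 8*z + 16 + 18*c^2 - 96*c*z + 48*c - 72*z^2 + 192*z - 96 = 24*c^2 + 80*c - 96*z^2 + z*(160 - 128*c) - 64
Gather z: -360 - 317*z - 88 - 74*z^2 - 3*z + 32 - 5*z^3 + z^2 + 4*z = -5*z^3 - 73*z^2 - 316*z - 416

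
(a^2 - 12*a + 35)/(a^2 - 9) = (a^2 - 12*a + 35)/(a^2 - 9)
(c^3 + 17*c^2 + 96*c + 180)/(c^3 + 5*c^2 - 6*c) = (c^2 + 11*c + 30)/(c*(c - 1))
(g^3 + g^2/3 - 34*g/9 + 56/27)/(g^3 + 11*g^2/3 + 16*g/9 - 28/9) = (g - 4/3)/(g + 2)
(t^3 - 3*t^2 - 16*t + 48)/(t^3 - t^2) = (t^3 - 3*t^2 - 16*t + 48)/(t^2*(t - 1))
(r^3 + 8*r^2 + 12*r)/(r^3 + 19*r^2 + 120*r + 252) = r*(r + 2)/(r^2 + 13*r + 42)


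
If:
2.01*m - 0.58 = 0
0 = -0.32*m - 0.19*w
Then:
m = 0.29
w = -0.49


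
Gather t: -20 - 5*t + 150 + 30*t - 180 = 25*t - 50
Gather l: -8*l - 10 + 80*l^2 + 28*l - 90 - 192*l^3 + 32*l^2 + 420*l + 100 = -192*l^3 + 112*l^2 + 440*l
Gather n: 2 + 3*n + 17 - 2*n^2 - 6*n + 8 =-2*n^2 - 3*n + 27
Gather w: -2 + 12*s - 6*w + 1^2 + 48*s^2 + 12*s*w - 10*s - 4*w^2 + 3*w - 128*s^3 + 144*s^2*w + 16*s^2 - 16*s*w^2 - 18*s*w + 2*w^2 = -128*s^3 + 64*s^2 + 2*s + w^2*(-16*s - 2) + w*(144*s^2 - 6*s - 3) - 1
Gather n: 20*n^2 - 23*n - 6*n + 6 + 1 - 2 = 20*n^2 - 29*n + 5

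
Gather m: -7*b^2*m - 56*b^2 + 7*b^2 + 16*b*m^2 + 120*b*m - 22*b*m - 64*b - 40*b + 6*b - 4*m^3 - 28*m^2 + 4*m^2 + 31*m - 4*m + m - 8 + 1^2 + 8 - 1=-49*b^2 - 98*b - 4*m^3 + m^2*(16*b - 24) + m*(-7*b^2 + 98*b + 28)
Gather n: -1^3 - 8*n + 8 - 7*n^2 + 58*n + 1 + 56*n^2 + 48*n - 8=49*n^2 + 98*n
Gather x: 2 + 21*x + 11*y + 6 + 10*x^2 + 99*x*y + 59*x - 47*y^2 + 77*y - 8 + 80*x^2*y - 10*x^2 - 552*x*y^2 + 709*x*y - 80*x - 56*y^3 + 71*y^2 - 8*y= 80*x^2*y + x*(-552*y^2 + 808*y) - 56*y^3 + 24*y^2 + 80*y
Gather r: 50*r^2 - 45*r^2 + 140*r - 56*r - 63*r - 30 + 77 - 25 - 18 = 5*r^2 + 21*r + 4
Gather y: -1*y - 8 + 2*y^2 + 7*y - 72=2*y^2 + 6*y - 80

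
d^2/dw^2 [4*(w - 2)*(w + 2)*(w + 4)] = 24*w + 32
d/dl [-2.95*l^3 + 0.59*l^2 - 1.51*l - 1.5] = -8.85*l^2 + 1.18*l - 1.51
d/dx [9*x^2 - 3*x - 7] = 18*x - 3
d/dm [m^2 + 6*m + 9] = 2*m + 6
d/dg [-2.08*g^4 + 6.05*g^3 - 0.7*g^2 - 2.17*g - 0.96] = -8.32*g^3 + 18.15*g^2 - 1.4*g - 2.17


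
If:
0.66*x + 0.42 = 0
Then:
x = -0.64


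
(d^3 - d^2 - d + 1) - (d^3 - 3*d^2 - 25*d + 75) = 2*d^2 + 24*d - 74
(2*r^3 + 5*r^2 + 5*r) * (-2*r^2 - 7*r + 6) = -4*r^5 - 24*r^4 - 33*r^3 - 5*r^2 + 30*r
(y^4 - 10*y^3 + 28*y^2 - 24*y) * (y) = y^5 - 10*y^4 + 28*y^3 - 24*y^2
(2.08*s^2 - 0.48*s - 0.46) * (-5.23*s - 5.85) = -10.8784*s^3 - 9.6576*s^2 + 5.2138*s + 2.691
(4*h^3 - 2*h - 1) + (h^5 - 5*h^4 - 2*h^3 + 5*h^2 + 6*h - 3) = h^5 - 5*h^4 + 2*h^3 + 5*h^2 + 4*h - 4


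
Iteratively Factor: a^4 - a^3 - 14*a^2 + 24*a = (a - 3)*(a^3 + 2*a^2 - 8*a) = (a - 3)*(a - 2)*(a^2 + 4*a) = (a - 3)*(a - 2)*(a + 4)*(a)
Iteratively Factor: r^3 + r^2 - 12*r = (r + 4)*(r^2 - 3*r) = (r - 3)*(r + 4)*(r)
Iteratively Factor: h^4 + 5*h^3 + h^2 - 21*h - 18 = (h + 1)*(h^3 + 4*h^2 - 3*h - 18) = (h + 1)*(h + 3)*(h^2 + h - 6) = (h - 2)*(h + 1)*(h + 3)*(h + 3)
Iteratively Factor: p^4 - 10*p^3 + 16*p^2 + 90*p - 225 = (p - 5)*(p^3 - 5*p^2 - 9*p + 45) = (p - 5)^2*(p^2 - 9) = (p - 5)^2*(p - 3)*(p + 3)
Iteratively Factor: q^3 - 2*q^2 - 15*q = (q)*(q^2 - 2*q - 15) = q*(q - 5)*(q + 3)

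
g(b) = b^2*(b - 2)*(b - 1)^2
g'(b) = b^2*(b - 2)*(2*b - 2) + b^2*(b - 1)^2 + 2*b*(b - 2)*(b - 1)^2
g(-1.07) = -15.06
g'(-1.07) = 47.61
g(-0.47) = -1.18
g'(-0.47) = 7.10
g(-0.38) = -0.65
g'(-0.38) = 4.67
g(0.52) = -0.09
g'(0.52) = 0.09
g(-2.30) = -247.71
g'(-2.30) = 423.14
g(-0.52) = -1.57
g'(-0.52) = 8.75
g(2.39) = 4.30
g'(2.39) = 20.83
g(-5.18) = -7358.02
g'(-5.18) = 6246.96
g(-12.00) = -340704.00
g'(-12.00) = 133536.00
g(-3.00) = -720.00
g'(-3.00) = 984.00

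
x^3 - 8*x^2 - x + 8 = (x - 8)*(x - 1)*(x + 1)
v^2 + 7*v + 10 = (v + 2)*(v + 5)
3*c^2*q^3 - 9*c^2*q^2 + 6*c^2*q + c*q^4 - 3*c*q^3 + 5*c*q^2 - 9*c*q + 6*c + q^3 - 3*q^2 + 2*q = (3*c + q)*(q - 2)*(q - 1)*(c*q + 1)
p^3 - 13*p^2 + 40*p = p*(p - 8)*(p - 5)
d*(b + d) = b*d + d^2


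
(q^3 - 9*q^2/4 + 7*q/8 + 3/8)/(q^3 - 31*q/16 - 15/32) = 4*(q - 1)/(4*q + 5)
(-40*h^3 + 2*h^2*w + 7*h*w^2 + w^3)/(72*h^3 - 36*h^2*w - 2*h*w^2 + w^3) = (20*h^2 + 9*h*w + w^2)/(-36*h^2 + w^2)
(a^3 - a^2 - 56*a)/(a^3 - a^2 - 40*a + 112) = a*(a - 8)/(a^2 - 8*a + 16)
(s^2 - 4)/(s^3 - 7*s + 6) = (s + 2)/(s^2 + 2*s - 3)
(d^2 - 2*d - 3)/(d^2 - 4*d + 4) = (d^2 - 2*d - 3)/(d^2 - 4*d + 4)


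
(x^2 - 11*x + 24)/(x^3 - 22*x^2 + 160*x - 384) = (x - 3)/(x^2 - 14*x + 48)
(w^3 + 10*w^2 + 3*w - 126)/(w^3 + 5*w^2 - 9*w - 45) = (w^2 + 13*w + 42)/(w^2 + 8*w + 15)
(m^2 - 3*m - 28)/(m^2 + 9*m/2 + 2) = 2*(m - 7)/(2*m + 1)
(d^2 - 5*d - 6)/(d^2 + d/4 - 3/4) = 4*(d - 6)/(4*d - 3)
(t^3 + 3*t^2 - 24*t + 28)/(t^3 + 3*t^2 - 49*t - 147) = (t^2 - 4*t + 4)/(t^2 - 4*t - 21)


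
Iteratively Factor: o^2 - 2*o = (o)*(o - 2)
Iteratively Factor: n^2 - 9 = (n - 3)*(n + 3)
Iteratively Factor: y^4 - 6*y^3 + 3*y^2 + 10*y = (y - 5)*(y^3 - y^2 - 2*y) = (y - 5)*(y - 2)*(y^2 + y) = (y - 5)*(y - 2)*(y + 1)*(y)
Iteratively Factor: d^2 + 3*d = (d)*(d + 3)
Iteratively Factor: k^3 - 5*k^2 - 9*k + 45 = (k + 3)*(k^2 - 8*k + 15) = (k - 3)*(k + 3)*(k - 5)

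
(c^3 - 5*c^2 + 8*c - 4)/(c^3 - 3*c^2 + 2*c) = (c - 2)/c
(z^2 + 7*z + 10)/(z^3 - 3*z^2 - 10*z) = (z + 5)/(z*(z - 5))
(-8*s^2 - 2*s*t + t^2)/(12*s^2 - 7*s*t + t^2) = (-2*s - t)/(3*s - t)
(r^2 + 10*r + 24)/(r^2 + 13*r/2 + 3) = 2*(r + 4)/(2*r + 1)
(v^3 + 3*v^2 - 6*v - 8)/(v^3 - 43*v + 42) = (v^3 + 3*v^2 - 6*v - 8)/(v^3 - 43*v + 42)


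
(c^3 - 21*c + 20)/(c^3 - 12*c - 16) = (-c^3 + 21*c - 20)/(-c^3 + 12*c + 16)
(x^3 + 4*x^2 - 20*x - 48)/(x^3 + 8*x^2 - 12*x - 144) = (x + 2)/(x + 6)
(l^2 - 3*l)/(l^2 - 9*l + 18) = l/(l - 6)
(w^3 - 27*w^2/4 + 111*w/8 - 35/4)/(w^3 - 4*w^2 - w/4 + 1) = (8*w^3 - 54*w^2 + 111*w - 70)/(2*(4*w^3 - 16*w^2 - w + 4))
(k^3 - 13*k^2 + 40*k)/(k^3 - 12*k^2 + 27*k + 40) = k/(k + 1)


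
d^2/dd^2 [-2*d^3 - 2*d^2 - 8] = -12*d - 4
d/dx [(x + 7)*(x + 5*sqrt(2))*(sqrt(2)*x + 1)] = 3*sqrt(2)*x^2 + 14*sqrt(2)*x + 22*x + 5*sqrt(2) + 77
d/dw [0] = 0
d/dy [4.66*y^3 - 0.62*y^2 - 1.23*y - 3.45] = 13.98*y^2 - 1.24*y - 1.23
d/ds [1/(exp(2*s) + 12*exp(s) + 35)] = 2*(-exp(s) - 6)*exp(s)/(exp(2*s) + 12*exp(s) + 35)^2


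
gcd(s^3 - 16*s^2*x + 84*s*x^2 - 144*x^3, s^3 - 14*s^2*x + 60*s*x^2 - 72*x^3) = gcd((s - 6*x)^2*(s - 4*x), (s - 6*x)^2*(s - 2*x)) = s^2 - 12*s*x + 36*x^2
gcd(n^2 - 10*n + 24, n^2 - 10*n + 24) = n^2 - 10*n + 24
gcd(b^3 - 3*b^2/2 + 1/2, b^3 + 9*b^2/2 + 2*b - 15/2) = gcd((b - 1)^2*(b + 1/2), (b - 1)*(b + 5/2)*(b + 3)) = b - 1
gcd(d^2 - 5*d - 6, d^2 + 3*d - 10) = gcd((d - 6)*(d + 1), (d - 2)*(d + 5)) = 1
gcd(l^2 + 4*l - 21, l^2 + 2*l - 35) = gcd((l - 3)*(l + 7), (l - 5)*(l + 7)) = l + 7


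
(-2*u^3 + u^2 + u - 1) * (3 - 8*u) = 16*u^4 - 14*u^3 - 5*u^2 + 11*u - 3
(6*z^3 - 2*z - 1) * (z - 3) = 6*z^4 - 18*z^3 - 2*z^2 + 5*z + 3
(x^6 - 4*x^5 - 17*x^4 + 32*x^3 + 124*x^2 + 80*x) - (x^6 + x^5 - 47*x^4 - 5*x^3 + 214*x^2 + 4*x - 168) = -5*x^5 + 30*x^4 + 37*x^3 - 90*x^2 + 76*x + 168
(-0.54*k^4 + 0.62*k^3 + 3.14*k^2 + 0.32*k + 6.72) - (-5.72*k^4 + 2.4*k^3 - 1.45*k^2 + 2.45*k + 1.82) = 5.18*k^4 - 1.78*k^3 + 4.59*k^2 - 2.13*k + 4.9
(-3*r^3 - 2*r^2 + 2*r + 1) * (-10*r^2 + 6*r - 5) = 30*r^5 + 2*r^4 - 17*r^3 + 12*r^2 - 4*r - 5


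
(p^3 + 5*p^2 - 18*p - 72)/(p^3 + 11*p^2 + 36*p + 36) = (p - 4)/(p + 2)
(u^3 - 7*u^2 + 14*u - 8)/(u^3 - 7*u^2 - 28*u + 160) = (u^2 - 3*u + 2)/(u^2 - 3*u - 40)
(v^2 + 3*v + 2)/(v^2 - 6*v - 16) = (v + 1)/(v - 8)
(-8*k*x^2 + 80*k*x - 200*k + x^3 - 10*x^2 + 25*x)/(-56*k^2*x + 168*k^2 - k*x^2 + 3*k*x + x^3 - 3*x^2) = (x^2 - 10*x + 25)/(7*k*x - 21*k + x^2 - 3*x)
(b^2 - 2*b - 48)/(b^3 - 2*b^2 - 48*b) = 1/b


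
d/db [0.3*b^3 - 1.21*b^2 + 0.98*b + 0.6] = 0.9*b^2 - 2.42*b + 0.98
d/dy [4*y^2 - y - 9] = 8*y - 1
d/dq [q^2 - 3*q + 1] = 2*q - 3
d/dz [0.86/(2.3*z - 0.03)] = -1.978/(2.3*z - 0.03)^2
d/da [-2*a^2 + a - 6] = 1 - 4*a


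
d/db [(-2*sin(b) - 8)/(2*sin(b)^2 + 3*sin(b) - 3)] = 2*(16*sin(b) - cos(2*b) + 16)*cos(b)/(3*sin(b) - cos(2*b) - 2)^2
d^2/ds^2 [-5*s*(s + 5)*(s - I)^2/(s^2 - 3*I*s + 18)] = (-10*s^6 + 90*I*s^5 - 270*s^4 + s^3*(1100 + 3810*I) + s^2*(-16740 + 2700*I) + s*(-51300 + 19440*I) + 3240 + 35100*I)/(s^6 - 9*I*s^5 + 27*s^4 - 297*I*s^3 + 486*s^2 - 2916*I*s + 5832)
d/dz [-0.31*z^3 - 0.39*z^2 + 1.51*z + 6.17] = -0.93*z^2 - 0.78*z + 1.51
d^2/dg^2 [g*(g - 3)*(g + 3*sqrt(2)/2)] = 6*g - 6 + 3*sqrt(2)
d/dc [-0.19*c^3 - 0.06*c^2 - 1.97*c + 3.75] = -0.57*c^2 - 0.12*c - 1.97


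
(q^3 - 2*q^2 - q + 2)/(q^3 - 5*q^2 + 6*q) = (q^2 - 1)/(q*(q - 3))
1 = 1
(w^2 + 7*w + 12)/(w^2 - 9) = (w + 4)/(w - 3)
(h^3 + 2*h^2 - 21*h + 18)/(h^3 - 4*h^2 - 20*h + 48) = (h^3 + 2*h^2 - 21*h + 18)/(h^3 - 4*h^2 - 20*h + 48)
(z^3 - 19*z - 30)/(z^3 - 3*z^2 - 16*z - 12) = (z^2 - 2*z - 15)/(z^2 - 5*z - 6)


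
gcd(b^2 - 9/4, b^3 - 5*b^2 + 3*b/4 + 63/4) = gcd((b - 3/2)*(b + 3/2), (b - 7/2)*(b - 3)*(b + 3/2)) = b + 3/2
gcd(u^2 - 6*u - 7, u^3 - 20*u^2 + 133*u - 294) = u - 7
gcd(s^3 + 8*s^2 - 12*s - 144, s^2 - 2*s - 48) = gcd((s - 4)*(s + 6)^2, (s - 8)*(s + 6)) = s + 6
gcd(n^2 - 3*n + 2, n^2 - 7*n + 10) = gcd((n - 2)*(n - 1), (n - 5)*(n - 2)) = n - 2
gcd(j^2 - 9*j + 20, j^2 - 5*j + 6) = 1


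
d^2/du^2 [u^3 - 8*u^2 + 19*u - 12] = 6*u - 16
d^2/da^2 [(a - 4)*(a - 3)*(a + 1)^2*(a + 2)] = 20*a^3 - 36*a^2 - 66*a + 30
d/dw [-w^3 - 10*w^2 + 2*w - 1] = -3*w^2 - 20*w + 2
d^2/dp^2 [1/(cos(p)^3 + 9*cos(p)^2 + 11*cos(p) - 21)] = ((47*cos(p) + 72*cos(2*p) + 9*cos(3*p))*(cos(p)^3 + 9*cos(p)^2 + 11*cos(p) - 21)/4 + 2*(3*cos(p)^2 + 18*cos(p) + 11)^2*sin(p)^2)/(cos(p)^3 + 9*cos(p)^2 + 11*cos(p) - 21)^3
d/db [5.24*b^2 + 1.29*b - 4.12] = 10.48*b + 1.29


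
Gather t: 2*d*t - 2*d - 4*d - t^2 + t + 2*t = -6*d - t^2 + t*(2*d + 3)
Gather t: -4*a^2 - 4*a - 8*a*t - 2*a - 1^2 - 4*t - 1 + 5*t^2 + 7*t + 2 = -4*a^2 - 6*a + 5*t^2 + t*(3 - 8*a)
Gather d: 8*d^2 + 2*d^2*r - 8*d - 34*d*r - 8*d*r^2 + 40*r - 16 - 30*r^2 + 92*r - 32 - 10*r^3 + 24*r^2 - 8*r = d^2*(2*r + 8) + d*(-8*r^2 - 34*r - 8) - 10*r^3 - 6*r^2 + 124*r - 48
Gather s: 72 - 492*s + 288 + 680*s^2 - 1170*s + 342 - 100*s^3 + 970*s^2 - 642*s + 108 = -100*s^3 + 1650*s^2 - 2304*s + 810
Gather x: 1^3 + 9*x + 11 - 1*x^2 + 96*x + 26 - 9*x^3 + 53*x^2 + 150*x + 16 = -9*x^3 + 52*x^2 + 255*x + 54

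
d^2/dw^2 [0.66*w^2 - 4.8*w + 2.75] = 1.32000000000000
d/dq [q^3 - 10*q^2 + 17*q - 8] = 3*q^2 - 20*q + 17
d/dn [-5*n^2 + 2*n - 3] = 2 - 10*n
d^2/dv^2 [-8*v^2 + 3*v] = -16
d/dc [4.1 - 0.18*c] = -0.180000000000000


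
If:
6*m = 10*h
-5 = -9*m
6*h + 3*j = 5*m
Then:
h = 1/3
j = 7/27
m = 5/9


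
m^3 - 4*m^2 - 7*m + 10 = (m - 5)*(m - 1)*(m + 2)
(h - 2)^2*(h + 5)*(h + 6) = h^4 + 7*h^3 - 10*h^2 - 76*h + 120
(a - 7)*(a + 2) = a^2 - 5*a - 14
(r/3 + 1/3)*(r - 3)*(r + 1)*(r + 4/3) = r^4/3 + r^3/9 - 19*r^2/9 - 29*r/9 - 4/3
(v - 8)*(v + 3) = v^2 - 5*v - 24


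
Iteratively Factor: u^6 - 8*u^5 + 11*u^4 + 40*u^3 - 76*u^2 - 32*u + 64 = (u + 1)*(u^5 - 9*u^4 + 20*u^3 + 20*u^2 - 96*u + 64) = (u - 2)*(u + 1)*(u^4 - 7*u^3 + 6*u^2 + 32*u - 32) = (u - 2)*(u + 1)*(u + 2)*(u^3 - 9*u^2 + 24*u - 16) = (u - 2)*(u - 1)*(u + 1)*(u + 2)*(u^2 - 8*u + 16) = (u - 4)*(u - 2)*(u - 1)*(u + 1)*(u + 2)*(u - 4)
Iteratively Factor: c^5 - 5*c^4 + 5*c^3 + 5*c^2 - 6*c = (c + 1)*(c^4 - 6*c^3 + 11*c^2 - 6*c) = (c - 3)*(c + 1)*(c^3 - 3*c^2 + 2*c) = (c - 3)*(c - 2)*(c + 1)*(c^2 - c) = (c - 3)*(c - 2)*(c - 1)*(c + 1)*(c)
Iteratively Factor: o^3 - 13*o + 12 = (o + 4)*(o^2 - 4*o + 3) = (o - 3)*(o + 4)*(o - 1)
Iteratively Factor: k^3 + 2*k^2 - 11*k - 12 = (k + 1)*(k^2 + k - 12) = (k - 3)*(k + 1)*(k + 4)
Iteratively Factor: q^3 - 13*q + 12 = (q + 4)*(q^2 - 4*q + 3) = (q - 3)*(q + 4)*(q - 1)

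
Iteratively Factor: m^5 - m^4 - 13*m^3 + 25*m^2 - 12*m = (m - 3)*(m^4 + 2*m^3 - 7*m^2 + 4*m) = m*(m - 3)*(m^3 + 2*m^2 - 7*m + 4) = m*(m - 3)*(m + 4)*(m^2 - 2*m + 1) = m*(m - 3)*(m - 1)*(m + 4)*(m - 1)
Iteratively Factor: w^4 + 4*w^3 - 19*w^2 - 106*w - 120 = (w + 2)*(w^3 + 2*w^2 - 23*w - 60) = (w - 5)*(w + 2)*(w^2 + 7*w + 12) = (w - 5)*(w + 2)*(w + 4)*(w + 3)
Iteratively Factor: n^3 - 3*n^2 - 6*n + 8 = (n - 1)*(n^2 - 2*n - 8) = (n - 1)*(n + 2)*(n - 4)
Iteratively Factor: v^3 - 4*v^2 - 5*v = (v - 5)*(v^2 + v) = v*(v - 5)*(v + 1)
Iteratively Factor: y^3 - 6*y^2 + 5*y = (y - 5)*(y^2 - y) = (y - 5)*(y - 1)*(y)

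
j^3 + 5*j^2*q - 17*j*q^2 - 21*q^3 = (j - 3*q)*(j + q)*(j + 7*q)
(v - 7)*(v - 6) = v^2 - 13*v + 42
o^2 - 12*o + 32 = (o - 8)*(o - 4)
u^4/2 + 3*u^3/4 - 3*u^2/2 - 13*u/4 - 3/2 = (u/2 + 1/2)*(u - 2)*(u + 1)*(u + 3/2)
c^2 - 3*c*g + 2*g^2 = (c - 2*g)*(c - g)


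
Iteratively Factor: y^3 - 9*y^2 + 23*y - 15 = (y - 1)*(y^2 - 8*y + 15) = (y - 5)*(y - 1)*(y - 3)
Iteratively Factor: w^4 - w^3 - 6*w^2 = (w)*(w^3 - w^2 - 6*w) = w*(w - 3)*(w^2 + 2*w) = w^2*(w - 3)*(w + 2)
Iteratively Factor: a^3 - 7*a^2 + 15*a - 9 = (a - 1)*(a^2 - 6*a + 9) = (a - 3)*(a - 1)*(a - 3)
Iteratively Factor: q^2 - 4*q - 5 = (q + 1)*(q - 5)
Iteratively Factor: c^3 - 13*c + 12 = (c - 1)*(c^2 + c - 12) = (c - 1)*(c + 4)*(c - 3)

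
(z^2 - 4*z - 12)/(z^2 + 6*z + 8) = (z - 6)/(z + 4)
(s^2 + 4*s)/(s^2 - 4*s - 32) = s/(s - 8)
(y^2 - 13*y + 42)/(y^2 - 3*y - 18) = (y - 7)/(y + 3)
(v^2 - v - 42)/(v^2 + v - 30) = (v - 7)/(v - 5)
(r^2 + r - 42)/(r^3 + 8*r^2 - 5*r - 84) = (r - 6)/(r^2 + r - 12)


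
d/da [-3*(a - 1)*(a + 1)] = -6*a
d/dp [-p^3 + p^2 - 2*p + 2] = -3*p^2 + 2*p - 2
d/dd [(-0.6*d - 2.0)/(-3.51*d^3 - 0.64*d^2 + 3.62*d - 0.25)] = (-4.212*d^3 - 21.444*d^2 - 2.56*d + 7.39)/(12.3201*d^6 + 4.4928*d^5 - 25.0028*d^4 - 2.8786*d^3 + 13.4244*d^2 - 1.81*d + 0.0625)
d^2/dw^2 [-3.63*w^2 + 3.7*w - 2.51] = -7.26000000000000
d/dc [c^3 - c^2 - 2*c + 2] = 3*c^2 - 2*c - 2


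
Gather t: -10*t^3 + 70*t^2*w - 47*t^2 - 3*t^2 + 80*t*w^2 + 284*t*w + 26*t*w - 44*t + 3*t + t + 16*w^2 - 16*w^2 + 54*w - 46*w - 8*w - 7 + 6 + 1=-10*t^3 + t^2*(70*w - 50) + t*(80*w^2 + 310*w - 40)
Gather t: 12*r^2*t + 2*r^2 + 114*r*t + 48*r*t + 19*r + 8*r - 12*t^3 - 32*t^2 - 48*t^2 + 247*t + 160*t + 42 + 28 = 2*r^2 + 27*r - 12*t^3 - 80*t^2 + t*(12*r^2 + 162*r + 407) + 70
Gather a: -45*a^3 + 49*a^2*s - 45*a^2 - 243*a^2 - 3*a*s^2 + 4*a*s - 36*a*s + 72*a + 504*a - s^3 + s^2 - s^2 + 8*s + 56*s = -45*a^3 + a^2*(49*s - 288) + a*(-3*s^2 - 32*s + 576) - s^3 + 64*s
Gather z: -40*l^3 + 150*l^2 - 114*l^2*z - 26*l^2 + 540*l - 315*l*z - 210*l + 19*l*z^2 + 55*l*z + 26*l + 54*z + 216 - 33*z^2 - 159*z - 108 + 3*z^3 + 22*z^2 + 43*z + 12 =-40*l^3 + 124*l^2 + 356*l + 3*z^3 + z^2*(19*l - 11) + z*(-114*l^2 - 260*l - 62) + 120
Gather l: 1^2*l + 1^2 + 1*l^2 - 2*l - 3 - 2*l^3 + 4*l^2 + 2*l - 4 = -2*l^3 + 5*l^2 + l - 6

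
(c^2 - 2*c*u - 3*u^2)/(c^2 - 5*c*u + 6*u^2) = (-c - u)/(-c + 2*u)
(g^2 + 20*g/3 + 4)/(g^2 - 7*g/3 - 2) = (g + 6)/(g - 3)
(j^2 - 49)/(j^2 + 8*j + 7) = (j - 7)/(j + 1)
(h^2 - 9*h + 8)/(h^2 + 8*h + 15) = (h^2 - 9*h + 8)/(h^2 + 8*h + 15)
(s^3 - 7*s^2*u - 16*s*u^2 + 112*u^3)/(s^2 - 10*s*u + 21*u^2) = (s^2 - 16*u^2)/(s - 3*u)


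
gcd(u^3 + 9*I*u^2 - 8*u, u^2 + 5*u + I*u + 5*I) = u + I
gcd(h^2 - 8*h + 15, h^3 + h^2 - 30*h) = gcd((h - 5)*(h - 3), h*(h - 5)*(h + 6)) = h - 5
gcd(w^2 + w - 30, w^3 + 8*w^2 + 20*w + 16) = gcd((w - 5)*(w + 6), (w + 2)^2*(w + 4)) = 1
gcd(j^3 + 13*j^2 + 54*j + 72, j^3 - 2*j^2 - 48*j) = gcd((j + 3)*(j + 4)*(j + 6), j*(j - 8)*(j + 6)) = j + 6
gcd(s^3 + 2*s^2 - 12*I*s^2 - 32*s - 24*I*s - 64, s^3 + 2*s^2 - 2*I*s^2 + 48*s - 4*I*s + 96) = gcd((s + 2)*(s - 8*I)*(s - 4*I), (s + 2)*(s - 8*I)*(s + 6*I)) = s^2 + s*(2 - 8*I) - 16*I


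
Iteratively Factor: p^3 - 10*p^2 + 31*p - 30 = (p - 5)*(p^2 - 5*p + 6) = (p - 5)*(p - 3)*(p - 2)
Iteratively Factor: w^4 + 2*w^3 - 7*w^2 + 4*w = (w - 1)*(w^3 + 3*w^2 - 4*w) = (w - 1)^2*(w^2 + 4*w) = (w - 1)^2*(w + 4)*(w)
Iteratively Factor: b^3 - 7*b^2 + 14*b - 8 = (b - 2)*(b^2 - 5*b + 4) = (b - 4)*(b - 2)*(b - 1)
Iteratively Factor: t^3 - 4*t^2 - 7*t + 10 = (t - 5)*(t^2 + t - 2) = (t - 5)*(t + 2)*(t - 1)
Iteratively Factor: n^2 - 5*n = (n - 5)*(n)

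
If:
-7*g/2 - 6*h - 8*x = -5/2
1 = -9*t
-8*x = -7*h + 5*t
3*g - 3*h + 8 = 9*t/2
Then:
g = -628/297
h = 427/594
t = -1/9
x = 3319/4752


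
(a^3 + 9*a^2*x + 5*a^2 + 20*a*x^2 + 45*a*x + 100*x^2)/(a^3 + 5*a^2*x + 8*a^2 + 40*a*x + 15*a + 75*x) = (a + 4*x)/(a + 3)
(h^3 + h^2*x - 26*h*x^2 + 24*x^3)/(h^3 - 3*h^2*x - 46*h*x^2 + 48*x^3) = (-h + 4*x)/(-h + 8*x)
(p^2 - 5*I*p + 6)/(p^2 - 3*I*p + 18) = (p + I)/(p + 3*I)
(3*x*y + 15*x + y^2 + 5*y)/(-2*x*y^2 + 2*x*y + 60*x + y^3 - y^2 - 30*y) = (-3*x - y)/(2*x*y - 12*x - y^2 + 6*y)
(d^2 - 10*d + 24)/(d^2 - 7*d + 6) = (d - 4)/(d - 1)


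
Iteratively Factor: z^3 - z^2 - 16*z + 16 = (z - 1)*(z^2 - 16) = (z - 4)*(z - 1)*(z + 4)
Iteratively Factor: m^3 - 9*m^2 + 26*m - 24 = (m - 2)*(m^2 - 7*m + 12) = (m - 3)*(m - 2)*(m - 4)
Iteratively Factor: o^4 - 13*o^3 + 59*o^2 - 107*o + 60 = (o - 1)*(o^3 - 12*o^2 + 47*o - 60) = (o - 5)*(o - 1)*(o^2 - 7*o + 12) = (o - 5)*(o - 4)*(o - 1)*(o - 3)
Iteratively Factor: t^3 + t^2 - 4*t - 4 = (t + 2)*(t^2 - t - 2) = (t - 2)*(t + 2)*(t + 1)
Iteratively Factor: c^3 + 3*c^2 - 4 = (c - 1)*(c^2 + 4*c + 4) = (c - 1)*(c + 2)*(c + 2)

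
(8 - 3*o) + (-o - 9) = -4*o - 1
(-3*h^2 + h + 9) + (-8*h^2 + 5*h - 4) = -11*h^2 + 6*h + 5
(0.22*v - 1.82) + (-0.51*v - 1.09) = -0.29*v - 2.91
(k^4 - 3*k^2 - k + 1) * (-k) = -k^5 + 3*k^3 + k^2 - k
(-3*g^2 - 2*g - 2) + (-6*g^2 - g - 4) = -9*g^2 - 3*g - 6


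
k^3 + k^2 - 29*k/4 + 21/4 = (k - 3/2)*(k - 1)*(k + 7/2)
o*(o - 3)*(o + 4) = o^3 + o^2 - 12*o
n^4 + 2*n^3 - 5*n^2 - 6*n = n*(n - 2)*(n + 1)*(n + 3)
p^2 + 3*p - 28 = (p - 4)*(p + 7)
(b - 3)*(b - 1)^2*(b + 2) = b^4 - 3*b^3 - 3*b^2 + 11*b - 6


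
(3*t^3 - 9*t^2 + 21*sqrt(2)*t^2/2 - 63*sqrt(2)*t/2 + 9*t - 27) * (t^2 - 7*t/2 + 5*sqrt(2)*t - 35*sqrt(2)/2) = 3*t^5 - 39*t^4/2 + 51*sqrt(2)*t^4/2 - 663*sqrt(2)*t^3/4 + 291*t^3/2 - 741*t^2 + 1251*sqrt(2)*t^2/4 - 585*sqrt(2)*t/2 + 1197*t + 945*sqrt(2)/2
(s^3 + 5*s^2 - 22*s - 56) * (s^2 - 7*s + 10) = s^5 - 2*s^4 - 47*s^3 + 148*s^2 + 172*s - 560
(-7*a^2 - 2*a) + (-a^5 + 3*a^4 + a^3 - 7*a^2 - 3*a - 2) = -a^5 + 3*a^4 + a^3 - 14*a^2 - 5*a - 2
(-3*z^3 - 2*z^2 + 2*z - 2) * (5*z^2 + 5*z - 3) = -15*z^5 - 25*z^4 + 9*z^3 + 6*z^2 - 16*z + 6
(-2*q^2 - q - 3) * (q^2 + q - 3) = -2*q^4 - 3*q^3 + 2*q^2 + 9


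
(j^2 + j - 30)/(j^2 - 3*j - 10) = (j + 6)/(j + 2)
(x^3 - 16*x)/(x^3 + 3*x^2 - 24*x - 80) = x*(x - 4)/(x^2 - x - 20)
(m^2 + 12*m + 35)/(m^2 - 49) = (m + 5)/(m - 7)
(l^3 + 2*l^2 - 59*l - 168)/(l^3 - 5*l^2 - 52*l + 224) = (l + 3)/(l - 4)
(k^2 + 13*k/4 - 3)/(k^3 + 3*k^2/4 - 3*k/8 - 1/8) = 2*(4*k^2 + 13*k - 12)/(8*k^3 + 6*k^2 - 3*k - 1)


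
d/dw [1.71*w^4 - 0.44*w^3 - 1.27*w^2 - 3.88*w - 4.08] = 6.84*w^3 - 1.32*w^2 - 2.54*w - 3.88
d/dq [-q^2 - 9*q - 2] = -2*q - 9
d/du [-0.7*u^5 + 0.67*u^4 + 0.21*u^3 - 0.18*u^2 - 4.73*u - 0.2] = -3.5*u^4 + 2.68*u^3 + 0.63*u^2 - 0.36*u - 4.73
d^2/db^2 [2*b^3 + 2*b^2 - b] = 12*b + 4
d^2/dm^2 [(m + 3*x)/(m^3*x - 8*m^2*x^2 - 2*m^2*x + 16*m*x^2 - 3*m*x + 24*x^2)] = 2*((m + 3*x)*(-3*m^2 + 16*m*x + 4*m - 16*x + 3)^2 + (-3*m^2 + 16*m*x + 4*m - 16*x + (m + 3*x)*(-3*m + 8*x + 2) + 3)*(m^3 - 8*m^2*x - 2*m^2 + 16*m*x - 3*m + 24*x))/(x*(m^3 - 8*m^2*x - 2*m^2 + 16*m*x - 3*m + 24*x)^3)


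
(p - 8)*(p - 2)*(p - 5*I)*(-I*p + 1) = -I*p^4 - 4*p^3 + 10*I*p^3 + 40*p^2 - 21*I*p^2 - 64*p + 50*I*p - 80*I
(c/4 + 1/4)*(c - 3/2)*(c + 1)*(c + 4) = c^4/4 + 9*c^3/8 - 19*c/8 - 3/2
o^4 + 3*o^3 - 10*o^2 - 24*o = o*(o - 3)*(o + 2)*(o + 4)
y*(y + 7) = y^2 + 7*y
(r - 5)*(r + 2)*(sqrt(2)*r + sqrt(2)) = sqrt(2)*r^3 - 2*sqrt(2)*r^2 - 13*sqrt(2)*r - 10*sqrt(2)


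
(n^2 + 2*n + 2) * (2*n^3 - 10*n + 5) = 2*n^5 + 4*n^4 - 6*n^3 - 15*n^2 - 10*n + 10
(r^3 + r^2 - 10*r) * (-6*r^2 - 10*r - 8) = -6*r^5 - 16*r^4 + 42*r^3 + 92*r^2 + 80*r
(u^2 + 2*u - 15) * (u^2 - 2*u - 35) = u^4 - 54*u^2 - 40*u + 525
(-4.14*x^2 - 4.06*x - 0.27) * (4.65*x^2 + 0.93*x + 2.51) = -19.251*x^4 - 22.7292*x^3 - 15.4227*x^2 - 10.4417*x - 0.6777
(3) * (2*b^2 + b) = 6*b^2 + 3*b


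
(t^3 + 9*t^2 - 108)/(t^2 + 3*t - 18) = t + 6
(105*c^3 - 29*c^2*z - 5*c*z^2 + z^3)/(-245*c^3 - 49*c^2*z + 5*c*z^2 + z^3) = (-3*c + z)/(7*c + z)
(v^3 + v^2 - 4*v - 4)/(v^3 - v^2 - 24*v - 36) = (v^2 - v - 2)/(v^2 - 3*v - 18)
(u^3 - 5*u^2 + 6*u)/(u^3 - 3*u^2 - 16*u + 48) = u*(u - 2)/(u^2 - 16)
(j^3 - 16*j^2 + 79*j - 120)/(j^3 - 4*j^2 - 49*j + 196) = (j^3 - 16*j^2 + 79*j - 120)/(j^3 - 4*j^2 - 49*j + 196)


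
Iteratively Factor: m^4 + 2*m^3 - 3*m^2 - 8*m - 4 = (m + 1)*(m^3 + m^2 - 4*m - 4) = (m - 2)*(m + 1)*(m^2 + 3*m + 2) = (m - 2)*(m + 1)^2*(m + 2)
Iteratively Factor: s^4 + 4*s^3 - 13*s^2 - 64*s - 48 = (s + 3)*(s^3 + s^2 - 16*s - 16) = (s + 3)*(s + 4)*(s^2 - 3*s - 4) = (s - 4)*(s + 3)*(s + 4)*(s + 1)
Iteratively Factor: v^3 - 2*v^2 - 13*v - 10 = (v + 2)*(v^2 - 4*v - 5) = (v - 5)*(v + 2)*(v + 1)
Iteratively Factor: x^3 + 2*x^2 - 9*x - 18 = (x + 2)*(x^2 - 9) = (x + 2)*(x + 3)*(x - 3)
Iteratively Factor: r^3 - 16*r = (r)*(r^2 - 16) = r*(r - 4)*(r + 4)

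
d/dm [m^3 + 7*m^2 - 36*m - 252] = 3*m^2 + 14*m - 36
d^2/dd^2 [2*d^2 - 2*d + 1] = 4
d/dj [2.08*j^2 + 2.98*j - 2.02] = 4.16*j + 2.98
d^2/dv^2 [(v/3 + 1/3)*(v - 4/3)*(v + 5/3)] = 2*v + 8/9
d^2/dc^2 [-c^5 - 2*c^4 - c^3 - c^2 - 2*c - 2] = -20*c^3 - 24*c^2 - 6*c - 2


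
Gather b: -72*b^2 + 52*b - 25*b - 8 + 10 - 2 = -72*b^2 + 27*b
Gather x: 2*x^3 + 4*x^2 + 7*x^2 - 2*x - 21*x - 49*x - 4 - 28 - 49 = 2*x^3 + 11*x^2 - 72*x - 81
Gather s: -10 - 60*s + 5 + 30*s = -30*s - 5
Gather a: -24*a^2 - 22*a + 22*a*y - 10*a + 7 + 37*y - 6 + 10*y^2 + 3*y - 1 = -24*a^2 + a*(22*y - 32) + 10*y^2 + 40*y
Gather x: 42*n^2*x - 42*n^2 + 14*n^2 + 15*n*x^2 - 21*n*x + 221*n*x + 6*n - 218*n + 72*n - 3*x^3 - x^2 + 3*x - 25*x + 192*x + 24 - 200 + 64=-28*n^2 - 140*n - 3*x^3 + x^2*(15*n - 1) + x*(42*n^2 + 200*n + 170) - 112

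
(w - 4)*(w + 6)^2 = w^3 + 8*w^2 - 12*w - 144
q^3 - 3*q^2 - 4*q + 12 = (q - 3)*(q - 2)*(q + 2)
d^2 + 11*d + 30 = (d + 5)*(d + 6)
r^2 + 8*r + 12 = (r + 2)*(r + 6)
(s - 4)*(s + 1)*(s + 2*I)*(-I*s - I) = -I*s^4 + 2*s^3 + 2*I*s^3 - 4*s^2 + 7*I*s^2 - 14*s + 4*I*s - 8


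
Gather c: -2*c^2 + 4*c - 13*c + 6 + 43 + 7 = -2*c^2 - 9*c + 56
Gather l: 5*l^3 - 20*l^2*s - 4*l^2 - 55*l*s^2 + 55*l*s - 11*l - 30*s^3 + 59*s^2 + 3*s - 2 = 5*l^3 + l^2*(-20*s - 4) + l*(-55*s^2 + 55*s - 11) - 30*s^3 + 59*s^2 + 3*s - 2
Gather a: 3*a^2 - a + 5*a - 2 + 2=3*a^2 + 4*a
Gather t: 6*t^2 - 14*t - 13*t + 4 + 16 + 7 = 6*t^2 - 27*t + 27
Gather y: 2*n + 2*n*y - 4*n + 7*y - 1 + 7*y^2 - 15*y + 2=-2*n + 7*y^2 + y*(2*n - 8) + 1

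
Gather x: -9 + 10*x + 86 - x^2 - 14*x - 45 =-x^2 - 4*x + 32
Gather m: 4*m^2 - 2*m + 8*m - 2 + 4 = 4*m^2 + 6*m + 2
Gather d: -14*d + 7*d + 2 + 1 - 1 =2 - 7*d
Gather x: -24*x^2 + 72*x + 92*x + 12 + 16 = -24*x^2 + 164*x + 28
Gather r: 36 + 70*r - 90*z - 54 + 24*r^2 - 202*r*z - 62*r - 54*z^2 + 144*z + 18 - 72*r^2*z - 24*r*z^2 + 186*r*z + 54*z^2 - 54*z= r^2*(24 - 72*z) + r*(-24*z^2 - 16*z + 8)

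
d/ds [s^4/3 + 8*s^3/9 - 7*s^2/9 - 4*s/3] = 4*s^3/3 + 8*s^2/3 - 14*s/9 - 4/3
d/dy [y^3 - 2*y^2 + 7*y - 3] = 3*y^2 - 4*y + 7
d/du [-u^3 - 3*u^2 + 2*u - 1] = -3*u^2 - 6*u + 2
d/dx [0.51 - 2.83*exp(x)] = -2.83*exp(x)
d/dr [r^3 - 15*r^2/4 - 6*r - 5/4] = 3*r^2 - 15*r/2 - 6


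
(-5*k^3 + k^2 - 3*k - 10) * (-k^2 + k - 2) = 5*k^5 - 6*k^4 + 14*k^3 + 5*k^2 - 4*k + 20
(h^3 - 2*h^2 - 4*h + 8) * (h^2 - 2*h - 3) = h^5 - 4*h^4 - 3*h^3 + 22*h^2 - 4*h - 24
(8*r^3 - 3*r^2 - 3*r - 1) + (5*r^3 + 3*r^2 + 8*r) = 13*r^3 + 5*r - 1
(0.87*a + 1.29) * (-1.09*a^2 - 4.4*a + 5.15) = -0.9483*a^3 - 5.2341*a^2 - 1.1955*a + 6.6435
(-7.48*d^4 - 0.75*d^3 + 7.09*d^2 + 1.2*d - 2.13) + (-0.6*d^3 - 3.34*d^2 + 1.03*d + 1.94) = -7.48*d^4 - 1.35*d^3 + 3.75*d^2 + 2.23*d - 0.19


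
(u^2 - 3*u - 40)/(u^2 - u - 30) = (u - 8)/(u - 6)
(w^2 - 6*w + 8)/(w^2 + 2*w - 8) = (w - 4)/(w + 4)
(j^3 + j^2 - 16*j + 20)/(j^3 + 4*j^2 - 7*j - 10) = (j - 2)/(j + 1)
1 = 1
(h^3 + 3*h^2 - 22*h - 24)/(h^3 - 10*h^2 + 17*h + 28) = (h + 6)/(h - 7)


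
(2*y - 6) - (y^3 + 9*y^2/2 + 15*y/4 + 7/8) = -y^3 - 9*y^2/2 - 7*y/4 - 55/8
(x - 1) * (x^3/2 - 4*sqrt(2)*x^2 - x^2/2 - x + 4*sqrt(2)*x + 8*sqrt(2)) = x^4/2 - 4*sqrt(2)*x^3 - x^3 - x^2/2 + 8*sqrt(2)*x^2 + x + 4*sqrt(2)*x - 8*sqrt(2)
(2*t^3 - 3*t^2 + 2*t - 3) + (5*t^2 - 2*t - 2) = 2*t^3 + 2*t^2 - 5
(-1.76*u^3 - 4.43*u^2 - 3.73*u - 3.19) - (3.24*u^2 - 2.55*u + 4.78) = -1.76*u^3 - 7.67*u^2 - 1.18*u - 7.97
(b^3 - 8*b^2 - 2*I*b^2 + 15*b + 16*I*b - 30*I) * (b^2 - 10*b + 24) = b^5 - 18*b^4 - 2*I*b^4 + 119*b^3 + 36*I*b^3 - 342*b^2 - 238*I*b^2 + 360*b + 684*I*b - 720*I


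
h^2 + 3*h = h*(h + 3)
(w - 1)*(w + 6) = w^2 + 5*w - 6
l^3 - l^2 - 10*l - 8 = (l - 4)*(l + 1)*(l + 2)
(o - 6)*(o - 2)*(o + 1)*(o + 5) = o^4 - 2*o^3 - 31*o^2 + 32*o + 60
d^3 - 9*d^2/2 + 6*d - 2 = (d - 2)^2*(d - 1/2)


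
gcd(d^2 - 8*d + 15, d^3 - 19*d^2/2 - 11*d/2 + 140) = d - 5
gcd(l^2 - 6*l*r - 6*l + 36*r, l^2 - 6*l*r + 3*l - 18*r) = -l + 6*r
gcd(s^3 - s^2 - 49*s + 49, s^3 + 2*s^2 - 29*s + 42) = s + 7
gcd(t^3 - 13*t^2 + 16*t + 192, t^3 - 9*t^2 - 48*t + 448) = t^2 - 16*t + 64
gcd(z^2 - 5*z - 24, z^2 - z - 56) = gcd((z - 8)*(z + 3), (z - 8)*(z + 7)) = z - 8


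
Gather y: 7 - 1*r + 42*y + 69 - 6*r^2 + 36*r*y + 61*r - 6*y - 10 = -6*r^2 + 60*r + y*(36*r + 36) + 66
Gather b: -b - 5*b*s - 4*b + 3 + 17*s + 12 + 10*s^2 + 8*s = b*(-5*s - 5) + 10*s^2 + 25*s + 15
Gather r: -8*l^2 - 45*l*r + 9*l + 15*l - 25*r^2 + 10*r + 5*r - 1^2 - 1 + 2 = -8*l^2 + 24*l - 25*r^2 + r*(15 - 45*l)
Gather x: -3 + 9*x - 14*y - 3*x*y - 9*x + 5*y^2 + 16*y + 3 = -3*x*y + 5*y^2 + 2*y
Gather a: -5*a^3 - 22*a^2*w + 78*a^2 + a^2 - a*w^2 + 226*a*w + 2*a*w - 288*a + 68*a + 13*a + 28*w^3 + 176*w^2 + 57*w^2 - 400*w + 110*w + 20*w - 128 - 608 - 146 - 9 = -5*a^3 + a^2*(79 - 22*w) + a*(-w^2 + 228*w - 207) + 28*w^3 + 233*w^2 - 270*w - 891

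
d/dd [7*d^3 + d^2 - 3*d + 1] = 21*d^2 + 2*d - 3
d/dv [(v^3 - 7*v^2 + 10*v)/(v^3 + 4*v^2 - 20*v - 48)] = (11*v^4 - 60*v^3 - 44*v^2 + 672*v - 480)/(v^6 + 8*v^5 - 24*v^4 - 256*v^3 + 16*v^2 + 1920*v + 2304)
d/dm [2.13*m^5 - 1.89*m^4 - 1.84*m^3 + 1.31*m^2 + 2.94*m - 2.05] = 10.65*m^4 - 7.56*m^3 - 5.52*m^2 + 2.62*m + 2.94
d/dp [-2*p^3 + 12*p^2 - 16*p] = -6*p^2 + 24*p - 16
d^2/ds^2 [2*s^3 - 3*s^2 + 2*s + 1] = 12*s - 6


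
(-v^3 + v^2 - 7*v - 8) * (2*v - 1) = -2*v^4 + 3*v^3 - 15*v^2 - 9*v + 8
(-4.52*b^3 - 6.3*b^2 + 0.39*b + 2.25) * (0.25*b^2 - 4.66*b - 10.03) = -1.13*b^5 + 19.4882*b^4 + 74.7911*b^3 + 61.9341*b^2 - 14.3967*b - 22.5675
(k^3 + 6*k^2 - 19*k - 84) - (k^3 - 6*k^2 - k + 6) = 12*k^2 - 18*k - 90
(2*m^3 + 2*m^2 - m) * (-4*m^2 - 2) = -8*m^5 - 8*m^4 - 4*m^2 + 2*m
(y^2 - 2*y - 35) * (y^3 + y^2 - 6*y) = y^5 - y^4 - 43*y^3 - 23*y^2 + 210*y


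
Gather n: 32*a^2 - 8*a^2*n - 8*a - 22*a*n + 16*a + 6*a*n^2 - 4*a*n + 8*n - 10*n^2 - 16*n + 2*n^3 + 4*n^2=32*a^2 + 8*a + 2*n^3 + n^2*(6*a - 6) + n*(-8*a^2 - 26*a - 8)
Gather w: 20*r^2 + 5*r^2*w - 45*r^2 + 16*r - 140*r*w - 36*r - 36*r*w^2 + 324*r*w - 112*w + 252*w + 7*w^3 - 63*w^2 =-25*r^2 - 20*r + 7*w^3 + w^2*(-36*r - 63) + w*(5*r^2 + 184*r + 140)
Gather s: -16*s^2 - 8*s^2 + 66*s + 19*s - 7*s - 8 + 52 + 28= -24*s^2 + 78*s + 72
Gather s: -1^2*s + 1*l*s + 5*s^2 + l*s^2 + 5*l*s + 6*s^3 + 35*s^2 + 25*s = 6*s^3 + s^2*(l + 40) + s*(6*l + 24)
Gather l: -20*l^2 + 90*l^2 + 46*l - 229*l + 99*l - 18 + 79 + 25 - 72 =70*l^2 - 84*l + 14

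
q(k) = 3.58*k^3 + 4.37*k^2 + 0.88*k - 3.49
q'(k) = 10.74*k^2 + 8.74*k + 0.88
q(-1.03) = -3.67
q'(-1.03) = 3.27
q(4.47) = 407.51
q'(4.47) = 254.54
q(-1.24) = -4.69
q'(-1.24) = 6.56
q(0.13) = -3.29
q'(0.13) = 2.20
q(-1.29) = -5.04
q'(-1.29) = 7.48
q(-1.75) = -10.83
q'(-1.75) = 18.48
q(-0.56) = -3.24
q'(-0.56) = -0.65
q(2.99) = 133.91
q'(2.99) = 123.03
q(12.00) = 6822.59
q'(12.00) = 1652.32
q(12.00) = 6822.59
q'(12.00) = 1652.32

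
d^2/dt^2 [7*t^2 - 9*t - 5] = 14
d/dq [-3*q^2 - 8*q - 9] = -6*q - 8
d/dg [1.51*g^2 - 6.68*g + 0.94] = 3.02*g - 6.68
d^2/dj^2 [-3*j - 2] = 0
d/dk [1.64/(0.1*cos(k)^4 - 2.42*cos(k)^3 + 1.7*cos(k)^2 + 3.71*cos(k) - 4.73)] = (0.656*cos(k)^3 - 11.9064*cos(k)^2 + 5.576*cos(k) + 6.0844)*sin(k)/(0.1*cos(k)^4 - 2.42*cos(k)^3 + 1.7*cos(k)^2 + 3.71*cos(k) - 4.73)^2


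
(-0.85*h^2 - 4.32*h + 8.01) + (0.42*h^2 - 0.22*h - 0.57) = -0.43*h^2 - 4.54*h + 7.44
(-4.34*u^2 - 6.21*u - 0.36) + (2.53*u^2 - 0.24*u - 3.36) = -1.81*u^2 - 6.45*u - 3.72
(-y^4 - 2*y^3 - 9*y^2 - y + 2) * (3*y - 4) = -3*y^5 - 2*y^4 - 19*y^3 + 33*y^2 + 10*y - 8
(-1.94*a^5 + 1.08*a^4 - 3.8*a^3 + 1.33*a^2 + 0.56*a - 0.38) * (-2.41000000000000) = 4.6754*a^5 - 2.6028*a^4 + 9.158*a^3 - 3.2053*a^2 - 1.3496*a + 0.9158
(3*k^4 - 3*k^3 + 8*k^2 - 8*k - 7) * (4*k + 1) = 12*k^5 - 9*k^4 + 29*k^3 - 24*k^2 - 36*k - 7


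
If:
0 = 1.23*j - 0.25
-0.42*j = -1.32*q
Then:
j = 0.20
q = 0.06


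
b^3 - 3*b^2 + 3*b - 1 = (b - 1)^3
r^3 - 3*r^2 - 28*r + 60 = (r - 6)*(r - 2)*(r + 5)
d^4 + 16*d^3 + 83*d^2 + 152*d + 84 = (d + 1)*(d + 2)*(d + 6)*(d + 7)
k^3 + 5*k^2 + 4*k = k*(k + 1)*(k + 4)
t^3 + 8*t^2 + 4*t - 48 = (t - 2)*(t + 4)*(t + 6)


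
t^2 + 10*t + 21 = (t + 3)*(t + 7)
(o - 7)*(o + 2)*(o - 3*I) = o^3 - 5*o^2 - 3*I*o^2 - 14*o + 15*I*o + 42*I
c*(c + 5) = c^2 + 5*c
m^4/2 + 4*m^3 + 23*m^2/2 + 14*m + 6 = (m/2 + 1/2)*(m + 2)^2*(m + 3)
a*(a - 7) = a^2 - 7*a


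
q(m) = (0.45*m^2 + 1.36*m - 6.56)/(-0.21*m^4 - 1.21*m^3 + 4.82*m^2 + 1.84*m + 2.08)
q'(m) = (0.9*m + 1.36)/(-0.21*m^4 - 1.21*m^3 + 4.82*m^2 + 1.84*m + 2.08) + (0.45*m^2 + 1.36*m - 6.56)*(0.84*m^3 + 3.63*m^2 - 9.64*m - 1.84)/(-0.21*m^4 - 1.21*m^3 + 4.82*m^2 + 1.84*m + 2.08)^2 = (0.189*m^5 + 1.4013*m^4 - 2.2192*m^3 - 29.54*m^2 + 65.1104*m + 14.8992)/(0.0441*m^8 + 0.5082*m^7 - 0.5603*m^6 - 12.4372*m^5 + 17.906*m^4 + 12.704*m^3 + 23.4368*m^2 + 7.6544*m + 4.3264)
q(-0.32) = -3.44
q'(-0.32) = -2.17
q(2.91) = 0.36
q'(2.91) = 3.46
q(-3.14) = -0.11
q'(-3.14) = -0.09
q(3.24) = -0.45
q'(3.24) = 1.94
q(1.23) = -0.47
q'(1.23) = 0.63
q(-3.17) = -0.10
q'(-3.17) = -0.09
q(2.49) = -0.04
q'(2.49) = 0.33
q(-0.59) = -2.49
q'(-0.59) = -3.96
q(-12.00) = -0.03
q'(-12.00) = -0.01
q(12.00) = -0.01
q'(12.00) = 0.00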